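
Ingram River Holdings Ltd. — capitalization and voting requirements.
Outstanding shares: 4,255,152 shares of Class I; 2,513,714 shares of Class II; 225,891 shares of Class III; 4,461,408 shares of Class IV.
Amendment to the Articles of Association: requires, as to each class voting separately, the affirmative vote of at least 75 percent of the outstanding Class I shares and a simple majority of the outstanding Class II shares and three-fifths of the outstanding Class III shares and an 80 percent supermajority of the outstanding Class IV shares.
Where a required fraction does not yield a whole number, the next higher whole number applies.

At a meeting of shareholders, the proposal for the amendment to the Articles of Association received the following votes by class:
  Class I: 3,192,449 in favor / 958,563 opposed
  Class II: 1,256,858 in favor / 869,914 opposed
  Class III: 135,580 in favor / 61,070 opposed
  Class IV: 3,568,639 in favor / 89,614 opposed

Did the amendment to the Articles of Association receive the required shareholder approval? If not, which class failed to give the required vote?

Not approved — the Class IV shares did not give the required vote.

Class I: 3/4 of 4255152 = 3191364; 3,191,364 required, 3,192,449 in favor — approved.
Class II: a majority of 2513714 is 1256858; 1,256,858 required, 1,256,858 in favor — approved.
Class III: 3/5 of 225891 = 135534.60, rounded up to 135535; 135,535 required, 135,580 in favor — approved.
Class IV: 4/5 of 4461408 = 3569126.40, rounded up to 3569127; 3,569,127 required, 3,568,639 in favor — not approved.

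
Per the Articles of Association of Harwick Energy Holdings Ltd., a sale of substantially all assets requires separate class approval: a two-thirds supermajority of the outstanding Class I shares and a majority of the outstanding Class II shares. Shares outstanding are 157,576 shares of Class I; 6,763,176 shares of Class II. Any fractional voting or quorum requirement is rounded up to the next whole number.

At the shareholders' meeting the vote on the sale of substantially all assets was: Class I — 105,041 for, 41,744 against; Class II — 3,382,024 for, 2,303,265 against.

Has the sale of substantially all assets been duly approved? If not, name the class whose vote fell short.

Not approved — the Class I shares did not give the required vote.

Class I: 2/3 of 157576 = 105050.67, rounded up to 105051; 105,051 required, 105,041 in favor — not approved.
Class II: a majority of 6763176 is 3381589; 3,381,589 required, 3,382,024 in favor — approved.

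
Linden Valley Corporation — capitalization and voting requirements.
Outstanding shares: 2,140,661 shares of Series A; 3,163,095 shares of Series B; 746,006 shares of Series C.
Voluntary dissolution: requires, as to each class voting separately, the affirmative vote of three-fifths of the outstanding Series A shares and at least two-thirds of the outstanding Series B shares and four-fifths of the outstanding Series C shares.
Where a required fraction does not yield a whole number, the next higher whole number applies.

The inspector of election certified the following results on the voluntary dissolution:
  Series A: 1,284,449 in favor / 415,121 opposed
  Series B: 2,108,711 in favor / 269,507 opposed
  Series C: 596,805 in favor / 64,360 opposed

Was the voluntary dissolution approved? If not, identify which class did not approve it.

Not approved — the Series B shares did not give the required vote.

Series A: 3/5 of 2140661 = 1284396.60, rounded up to 1284397; 1,284,397 required, 1,284,449 in favor — approved.
Series B: 2/3 of 3163095 = 2108730; 2,108,730 required, 2,108,711 in favor — not approved.
Series C: 4/5 of 746006 = 596804.80, rounded up to 596805; 596,805 required, 596,805 in favor — approved.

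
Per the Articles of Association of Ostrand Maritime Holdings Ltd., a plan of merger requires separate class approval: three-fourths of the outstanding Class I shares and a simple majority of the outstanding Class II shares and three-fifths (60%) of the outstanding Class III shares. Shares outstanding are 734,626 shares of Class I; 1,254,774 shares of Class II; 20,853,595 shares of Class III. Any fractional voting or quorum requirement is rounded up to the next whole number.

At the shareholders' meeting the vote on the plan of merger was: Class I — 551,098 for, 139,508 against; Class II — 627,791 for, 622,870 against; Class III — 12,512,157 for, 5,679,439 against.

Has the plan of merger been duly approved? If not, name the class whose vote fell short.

Class I: 3/4 of 734626 = 550969.50, rounded up to 550970; 550,970 required, 551,098 in favor — approved.
Class II: a majority of 1254774 is 627388; 627,388 required, 627,791 in favor — approved.
Class III: 3/5 of 20853595 = 12512157; 12,512,157 required, 12,512,157 in favor — approved.

Approved — every class gave the required vote.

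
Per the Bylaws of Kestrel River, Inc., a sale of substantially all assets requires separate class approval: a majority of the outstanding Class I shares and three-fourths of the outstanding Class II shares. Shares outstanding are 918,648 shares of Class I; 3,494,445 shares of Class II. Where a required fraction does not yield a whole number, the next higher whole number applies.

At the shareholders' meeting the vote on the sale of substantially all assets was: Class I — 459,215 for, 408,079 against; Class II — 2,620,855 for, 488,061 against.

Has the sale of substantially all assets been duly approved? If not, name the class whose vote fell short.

Class I: a majority of 918648 is 459325; 459,325 required, 459,215 in favor — not approved.
Class II: 3/4 of 3494445 = 2620833.75, rounded up to 2620834; 2,620,834 required, 2,620,855 in favor — approved.

Not approved — the Class I shares did not give the required vote.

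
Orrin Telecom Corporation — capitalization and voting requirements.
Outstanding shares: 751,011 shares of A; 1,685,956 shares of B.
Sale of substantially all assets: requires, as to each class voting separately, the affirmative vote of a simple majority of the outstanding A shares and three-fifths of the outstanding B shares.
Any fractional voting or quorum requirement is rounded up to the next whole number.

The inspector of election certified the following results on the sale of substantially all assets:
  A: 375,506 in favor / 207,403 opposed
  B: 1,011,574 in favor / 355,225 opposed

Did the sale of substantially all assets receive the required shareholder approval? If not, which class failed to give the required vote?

A: a majority of 751011 is 375506; 375,506 required, 375,506 in favor — approved.
B: 3/5 of 1685956 = 1011573.60, rounded up to 1011574; 1,011,574 required, 1,011,574 in favor — approved.

Approved — every class gave the required vote.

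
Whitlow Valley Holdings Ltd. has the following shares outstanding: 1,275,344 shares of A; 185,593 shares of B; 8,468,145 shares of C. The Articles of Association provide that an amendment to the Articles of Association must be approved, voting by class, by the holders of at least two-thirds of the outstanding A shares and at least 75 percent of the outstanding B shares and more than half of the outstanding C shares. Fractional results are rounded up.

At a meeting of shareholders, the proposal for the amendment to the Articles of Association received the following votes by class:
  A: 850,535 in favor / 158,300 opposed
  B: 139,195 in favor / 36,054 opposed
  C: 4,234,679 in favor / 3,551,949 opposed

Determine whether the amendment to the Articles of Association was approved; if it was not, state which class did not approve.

Approved — every class gave the required vote.

A: 2/3 of 1275344 = 850229.33, rounded up to 850230; 850,230 required, 850,535 in favor — approved.
B: 3/4 of 185593 = 139194.75, rounded up to 139195; 139,195 required, 139,195 in favor — approved.
C: a majority of 8468145 is 4234073; 4,234,073 required, 4,234,679 in favor — approved.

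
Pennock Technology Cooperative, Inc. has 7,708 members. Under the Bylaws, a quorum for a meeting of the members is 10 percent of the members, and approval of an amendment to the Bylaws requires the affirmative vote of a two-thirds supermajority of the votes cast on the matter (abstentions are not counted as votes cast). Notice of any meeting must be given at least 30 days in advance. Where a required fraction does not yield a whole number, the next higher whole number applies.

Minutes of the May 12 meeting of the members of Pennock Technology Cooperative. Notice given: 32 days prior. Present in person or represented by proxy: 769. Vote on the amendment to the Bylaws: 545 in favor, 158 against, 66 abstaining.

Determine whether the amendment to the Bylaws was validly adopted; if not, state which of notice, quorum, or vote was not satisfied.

Invalid — quorum requirement not satisfied.

Notice: 32 days given; 30 required. Satisfied.
Quorum: 10% of 7,708 = 770.80, rounded up to 771; 769 present. Not satisfied.
Vote: requires two-thirds of the votes cast (769 − 66 abstaining = 703); 2/3 of 703 = 468.67, rounded up to 469, so 469 needed; 545 in favor. Satisfied.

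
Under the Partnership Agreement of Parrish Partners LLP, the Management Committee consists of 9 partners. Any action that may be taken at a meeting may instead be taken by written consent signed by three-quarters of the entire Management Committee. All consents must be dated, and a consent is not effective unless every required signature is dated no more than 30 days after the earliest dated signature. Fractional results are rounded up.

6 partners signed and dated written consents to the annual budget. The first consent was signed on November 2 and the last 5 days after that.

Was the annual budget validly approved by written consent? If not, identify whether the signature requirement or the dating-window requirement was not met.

Signatures required: three-quarters of 9 — 3/4 of 9 = 6.75, rounded up to 7, so 7 needed; 6 signed. Insufficient.
Dating window: the latest signature is 5 days after the earliest; the limit is 30 days. Within the window.

Not effective — insufficient signatures.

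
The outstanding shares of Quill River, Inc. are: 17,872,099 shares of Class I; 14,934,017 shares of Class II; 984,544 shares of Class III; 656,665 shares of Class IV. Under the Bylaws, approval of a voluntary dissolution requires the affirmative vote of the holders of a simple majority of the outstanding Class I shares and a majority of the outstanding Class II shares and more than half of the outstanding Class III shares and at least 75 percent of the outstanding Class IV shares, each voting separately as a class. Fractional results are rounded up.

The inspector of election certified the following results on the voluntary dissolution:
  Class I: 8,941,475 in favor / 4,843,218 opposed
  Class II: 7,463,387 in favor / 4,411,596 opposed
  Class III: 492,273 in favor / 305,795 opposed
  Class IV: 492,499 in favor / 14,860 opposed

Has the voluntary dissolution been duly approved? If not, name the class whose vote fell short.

Not approved — the Class II shares did not give the required vote.

Class I: a majority of 17872099 is 8936050; 8,936,050 required, 8,941,475 in favor — approved.
Class II: a majority of 14934017 is 7467009; 7,467,009 required, 7,463,387 in favor — not approved.
Class III: a majority of 984544 is 492273; 492,273 required, 492,273 in favor — approved.
Class IV: 3/4 of 656665 = 492498.75, rounded up to 492499; 492,499 required, 492,499 in favor — approved.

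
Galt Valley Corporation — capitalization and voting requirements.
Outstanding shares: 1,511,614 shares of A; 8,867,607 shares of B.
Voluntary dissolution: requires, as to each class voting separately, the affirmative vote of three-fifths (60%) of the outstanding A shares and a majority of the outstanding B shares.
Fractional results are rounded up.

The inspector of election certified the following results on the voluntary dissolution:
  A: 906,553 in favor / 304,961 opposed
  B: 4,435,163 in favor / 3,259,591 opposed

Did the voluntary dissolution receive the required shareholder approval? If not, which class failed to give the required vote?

Not approved — the A shares did not give the required vote.

A: 3/5 of 1511614 = 906968.40, rounded up to 906969; 906,969 required, 906,553 in favor — not approved.
B: a majority of 8867607 is 4433804; 4,433,804 required, 4,435,163 in favor — approved.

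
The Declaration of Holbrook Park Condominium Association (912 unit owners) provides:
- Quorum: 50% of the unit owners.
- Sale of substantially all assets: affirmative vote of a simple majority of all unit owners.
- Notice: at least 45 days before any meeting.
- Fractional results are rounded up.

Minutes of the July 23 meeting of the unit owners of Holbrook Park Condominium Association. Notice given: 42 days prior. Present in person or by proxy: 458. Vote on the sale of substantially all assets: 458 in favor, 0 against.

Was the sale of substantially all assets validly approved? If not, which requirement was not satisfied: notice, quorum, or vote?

Notice: 42 days given; 45 required. Not satisfied.
Quorum: 50% of 912 = 456; 458 present. Satisfied.
Vote: requires a majority of all unit owners (912); a majority of 912 is 457, so 457 needed; 458 in favor. Satisfied.

Invalid — notice requirement not satisfied.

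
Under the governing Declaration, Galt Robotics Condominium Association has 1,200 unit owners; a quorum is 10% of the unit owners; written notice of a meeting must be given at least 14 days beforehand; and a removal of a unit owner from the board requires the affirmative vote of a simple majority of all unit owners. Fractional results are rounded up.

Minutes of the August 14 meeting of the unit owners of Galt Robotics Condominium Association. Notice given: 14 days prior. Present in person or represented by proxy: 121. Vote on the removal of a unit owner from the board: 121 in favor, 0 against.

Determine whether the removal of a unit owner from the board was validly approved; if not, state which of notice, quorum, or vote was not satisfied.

Invalid — vote requirement not satisfied.

Notice: 14 days given; 14 required. Satisfied.
Quorum: 10% of 1,200 = 120; 121 present. Satisfied.
Vote: requires a majority of all unit owners (1,200); a majority of 1200 is 601, so 601 needed; 121 in favor. Not satisfied.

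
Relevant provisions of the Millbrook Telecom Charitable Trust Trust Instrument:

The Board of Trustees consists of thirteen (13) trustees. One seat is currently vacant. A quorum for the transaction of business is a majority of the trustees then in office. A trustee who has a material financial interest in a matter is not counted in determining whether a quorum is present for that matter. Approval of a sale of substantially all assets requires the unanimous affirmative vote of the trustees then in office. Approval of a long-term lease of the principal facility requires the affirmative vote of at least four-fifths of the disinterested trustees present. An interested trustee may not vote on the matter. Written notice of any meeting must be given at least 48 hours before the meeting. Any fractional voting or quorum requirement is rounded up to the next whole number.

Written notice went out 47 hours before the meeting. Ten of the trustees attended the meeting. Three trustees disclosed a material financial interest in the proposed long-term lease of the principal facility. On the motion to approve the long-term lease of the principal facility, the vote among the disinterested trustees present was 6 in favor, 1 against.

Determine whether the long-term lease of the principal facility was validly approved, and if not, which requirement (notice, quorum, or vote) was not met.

Invalid — notice requirement not satisfied.

Notice: 47 hours given; 48 required (47 < 48). Not satisfied.
Quorum: 10 present, but the 3 interested trustees do not count, leaving 7. Quorum is 7. Satisfied.
Vote: the long-term lease of the principal facility requires four-fifths of the disinterested trustees present (10 − 3 = 7). 4/5 of 7 = 5.60, rounded up to 6, so 6 affirmative votes are needed; 6 voted in favor. Satisfied.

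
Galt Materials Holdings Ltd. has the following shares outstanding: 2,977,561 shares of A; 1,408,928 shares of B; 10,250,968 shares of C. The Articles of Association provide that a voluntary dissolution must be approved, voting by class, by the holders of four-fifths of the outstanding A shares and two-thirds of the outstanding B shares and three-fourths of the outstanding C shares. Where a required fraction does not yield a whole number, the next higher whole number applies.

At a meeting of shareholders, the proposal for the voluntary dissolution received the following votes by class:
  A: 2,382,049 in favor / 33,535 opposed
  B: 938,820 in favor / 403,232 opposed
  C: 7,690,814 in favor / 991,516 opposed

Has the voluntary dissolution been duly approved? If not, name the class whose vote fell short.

Not approved — the B shares did not give the required vote.

A: 4/5 of 2977561 = 2382048.80, rounded up to 2382049; 2,382,049 required, 2,382,049 in favor — approved.
B: 2/3 of 1408928 = 939285.33, rounded up to 939286; 939,286 required, 938,820 in favor — not approved.
C: 3/4 of 10250968 = 7688226; 7,688,226 required, 7,690,814 in favor — approved.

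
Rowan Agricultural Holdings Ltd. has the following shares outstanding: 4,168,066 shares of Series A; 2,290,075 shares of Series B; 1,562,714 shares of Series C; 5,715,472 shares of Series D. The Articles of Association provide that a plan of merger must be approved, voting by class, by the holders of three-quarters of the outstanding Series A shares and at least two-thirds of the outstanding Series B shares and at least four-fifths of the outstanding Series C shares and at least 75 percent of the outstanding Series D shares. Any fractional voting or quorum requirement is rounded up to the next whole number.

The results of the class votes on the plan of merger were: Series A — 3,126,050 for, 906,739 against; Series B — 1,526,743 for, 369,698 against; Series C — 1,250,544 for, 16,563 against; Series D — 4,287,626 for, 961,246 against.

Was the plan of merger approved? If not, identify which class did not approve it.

Approved — every class gave the required vote.

Series A: 3/4 of 4168066 = 3126049.50, rounded up to 3126050; 3,126,050 required, 3,126,050 in favor — approved.
Series B: 2/3 of 2290075 = 1526716.67, rounded up to 1526717; 1,526,717 required, 1,526,743 in favor — approved.
Series C: 4/5 of 1562714 = 1250171.20, rounded up to 1250172; 1,250,172 required, 1,250,544 in favor — approved.
Series D: 3/4 of 5715472 = 4286604; 4,286,604 required, 4,287,626 in favor — approved.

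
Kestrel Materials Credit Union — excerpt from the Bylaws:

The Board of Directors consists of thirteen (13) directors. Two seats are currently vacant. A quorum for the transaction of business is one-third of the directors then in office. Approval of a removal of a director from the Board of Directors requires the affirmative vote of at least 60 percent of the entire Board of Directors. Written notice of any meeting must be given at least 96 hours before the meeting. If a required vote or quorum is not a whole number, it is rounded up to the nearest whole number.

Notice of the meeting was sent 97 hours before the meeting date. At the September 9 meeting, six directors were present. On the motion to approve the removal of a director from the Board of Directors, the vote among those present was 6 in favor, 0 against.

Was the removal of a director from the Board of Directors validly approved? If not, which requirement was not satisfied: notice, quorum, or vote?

Notice: 97 hours given; 96 required (97 ≥ 96). Satisfied.
Quorum: 6 present; quorum is 4. Satisfied.
Vote: the removal of a director from the Board of Directors requires three-fifths of the entire Board of Directors (13). 3/5 of 13 = 7.80, rounded up to 8, so 8 affirmative votes are needed; 6 voted in favor. Not satisfied.

Invalid — vote requirement not satisfied.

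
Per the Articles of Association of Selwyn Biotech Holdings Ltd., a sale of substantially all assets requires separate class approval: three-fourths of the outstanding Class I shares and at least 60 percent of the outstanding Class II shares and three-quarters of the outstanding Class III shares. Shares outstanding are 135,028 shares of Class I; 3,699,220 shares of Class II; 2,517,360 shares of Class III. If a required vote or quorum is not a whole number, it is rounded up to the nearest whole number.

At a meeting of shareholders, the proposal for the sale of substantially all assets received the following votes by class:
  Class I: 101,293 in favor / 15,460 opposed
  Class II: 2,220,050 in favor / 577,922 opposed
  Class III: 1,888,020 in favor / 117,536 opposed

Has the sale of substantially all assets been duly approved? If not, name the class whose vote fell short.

Class I: 3/4 of 135028 = 101271; 101,271 required, 101,293 in favor — approved.
Class II: 3/5 of 3699220 = 2219532; 2,219,532 required, 2,220,050 in favor — approved.
Class III: 3/4 of 2517360 = 1888020; 1,888,020 required, 1,888,020 in favor — approved.

Approved — every class gave the required vote.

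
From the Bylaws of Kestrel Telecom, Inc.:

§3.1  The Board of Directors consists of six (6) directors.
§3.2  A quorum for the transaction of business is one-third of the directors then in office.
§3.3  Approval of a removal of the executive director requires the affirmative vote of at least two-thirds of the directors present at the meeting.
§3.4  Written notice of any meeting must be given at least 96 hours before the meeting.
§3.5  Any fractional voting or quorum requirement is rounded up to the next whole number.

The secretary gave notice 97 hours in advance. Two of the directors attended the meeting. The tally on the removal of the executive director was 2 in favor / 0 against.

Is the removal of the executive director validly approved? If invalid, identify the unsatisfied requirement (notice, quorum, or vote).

Valid — all requirements satisfied.

Notice: 97 hours given; 96 required (97 ≥ 96). Satisfied.
Quorum: 2 present; quorum is 2. Satisfied.
Vote: the removal of the executive director requires two-thirds of the directors present (2). 2/3 of 2 = 1.33, rounded up to 2, so 2 affirmative votes are needed; 2 voted in favor. Satisfied.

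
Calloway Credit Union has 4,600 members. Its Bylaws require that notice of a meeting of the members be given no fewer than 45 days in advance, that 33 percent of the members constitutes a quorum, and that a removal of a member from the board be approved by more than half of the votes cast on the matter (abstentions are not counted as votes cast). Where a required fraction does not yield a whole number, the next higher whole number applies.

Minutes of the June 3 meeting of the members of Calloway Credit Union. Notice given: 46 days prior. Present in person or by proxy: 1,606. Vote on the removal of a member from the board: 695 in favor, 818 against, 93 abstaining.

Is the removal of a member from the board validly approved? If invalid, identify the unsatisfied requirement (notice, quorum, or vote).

Notice: 46 days given; 45 required. Satisfied.
Quorum: 33% of 4,600 = 1,518; 1,606 present. Satisfied.
Vote: requires a majority of the votes cast (1,606 − 93 abstaining = 1,513); a majority of 1513 is 757, so 757 needed; 695 in favor. Not satisfied.

Invalid — vote requirement not satisfied.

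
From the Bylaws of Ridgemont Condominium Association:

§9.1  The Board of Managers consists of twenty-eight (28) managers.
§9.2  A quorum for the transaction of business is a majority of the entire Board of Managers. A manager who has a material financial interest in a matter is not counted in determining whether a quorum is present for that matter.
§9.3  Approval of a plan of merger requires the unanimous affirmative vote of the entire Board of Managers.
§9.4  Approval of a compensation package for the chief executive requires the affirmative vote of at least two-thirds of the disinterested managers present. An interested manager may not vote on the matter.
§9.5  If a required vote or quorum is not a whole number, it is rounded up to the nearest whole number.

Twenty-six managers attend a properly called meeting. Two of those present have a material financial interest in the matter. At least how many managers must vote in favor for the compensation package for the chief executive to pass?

The compensation package for the chief executive requires two-thirds of the disinterested managers present (26 − 2 = 24).
2/3 of 24 = 16.

16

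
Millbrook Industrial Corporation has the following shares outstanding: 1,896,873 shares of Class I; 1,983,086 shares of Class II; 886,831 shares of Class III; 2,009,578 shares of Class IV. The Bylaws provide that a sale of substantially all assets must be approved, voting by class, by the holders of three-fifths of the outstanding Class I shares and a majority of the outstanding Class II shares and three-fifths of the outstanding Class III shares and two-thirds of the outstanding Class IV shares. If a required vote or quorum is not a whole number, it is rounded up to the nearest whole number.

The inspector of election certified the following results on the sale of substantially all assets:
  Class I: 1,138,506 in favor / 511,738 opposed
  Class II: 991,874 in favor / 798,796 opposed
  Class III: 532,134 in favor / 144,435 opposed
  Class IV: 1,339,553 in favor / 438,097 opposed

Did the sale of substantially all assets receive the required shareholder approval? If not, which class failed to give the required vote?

Not approved — the Class IV shares did not give the required vote.

Class I: 3/5 of 1896873 = 1138123.80, rounded up to 1138124; 1,138,124 required, 1,138,506 in favor — approved.
Class II: a majority of 1983086 is 991544; 991,544 required, 991,874 in favor — approved.
Class III: 3/5 of 886831 = 532098.60, rounded up to 532099; 532,099 required, 532,134 in favor — approved.
Class IV: 2/3 of 2009578 = 1339718.67, rounded up to 1339719; 1,339,719 required, 1,339,553 in favor — not approved.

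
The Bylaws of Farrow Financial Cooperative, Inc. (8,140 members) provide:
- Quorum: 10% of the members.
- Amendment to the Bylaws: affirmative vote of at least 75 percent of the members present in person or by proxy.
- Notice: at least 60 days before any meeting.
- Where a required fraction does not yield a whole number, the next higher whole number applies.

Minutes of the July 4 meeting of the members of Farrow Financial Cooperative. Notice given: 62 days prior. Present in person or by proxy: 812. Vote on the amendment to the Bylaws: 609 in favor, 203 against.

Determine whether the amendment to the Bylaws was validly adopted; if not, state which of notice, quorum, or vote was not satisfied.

Notice: 62 days given; 60 required. Satisfied.
Quorum: 10% of 8,140 = 814; 812 present. Not satisfied.
Vote: requires three-fourths of those present (812); 3/4 of 812 = 609, so 609 needed; 609 in favor. Satisfied.

Invalid — quorum requirement not satisfied.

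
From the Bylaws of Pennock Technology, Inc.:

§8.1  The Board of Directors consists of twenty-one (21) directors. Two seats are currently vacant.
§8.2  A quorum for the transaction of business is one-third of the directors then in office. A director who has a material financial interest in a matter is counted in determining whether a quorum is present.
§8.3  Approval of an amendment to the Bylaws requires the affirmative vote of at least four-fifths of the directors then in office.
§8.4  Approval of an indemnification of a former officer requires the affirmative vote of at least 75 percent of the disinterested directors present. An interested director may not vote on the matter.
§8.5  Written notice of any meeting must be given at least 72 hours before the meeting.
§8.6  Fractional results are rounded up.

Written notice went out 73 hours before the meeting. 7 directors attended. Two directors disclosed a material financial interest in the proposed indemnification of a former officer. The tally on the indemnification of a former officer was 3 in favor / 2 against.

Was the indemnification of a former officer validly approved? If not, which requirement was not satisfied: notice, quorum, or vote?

Notice: 73 hours given; 72 required (73 ≥ 72). Satisfied.
Quorum: 7 present (interested directors count toward quorum); quorum is 7. Satisfied.
Vote: the indemnification of a former officer requires three-fourths of the disinterested directors present (7 − 2 = 5). 3/4 of 5 = 3.75, rounded up to 4, so 4 affirmative votes are needed; 3 voted in favor. Not satisfied.

Invalid — vote requirement not satisfied.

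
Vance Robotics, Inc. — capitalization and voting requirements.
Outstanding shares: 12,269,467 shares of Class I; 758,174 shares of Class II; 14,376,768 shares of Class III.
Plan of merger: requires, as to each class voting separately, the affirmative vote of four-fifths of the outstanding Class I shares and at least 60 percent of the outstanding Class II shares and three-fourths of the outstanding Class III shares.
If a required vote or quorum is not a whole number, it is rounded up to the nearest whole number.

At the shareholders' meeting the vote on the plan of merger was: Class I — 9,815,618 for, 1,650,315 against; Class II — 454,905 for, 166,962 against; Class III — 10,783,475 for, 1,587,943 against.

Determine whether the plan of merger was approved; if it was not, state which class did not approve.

Class I: 4/5 of 12269467 = 9815573.60, rounded up to 9815574; 9,815,574 required, 9,815,618 in favor — approved.
Class II: 3/5 of 758174 = 454904.40, rounded up to 454905; 454,905 required, 454,905 in favor — approved.
Class III: 3/4 of 14376768 = 10782576; 10,782,576 required, 10,783,475 in favor — approved.

Approved — every class gave the required vote.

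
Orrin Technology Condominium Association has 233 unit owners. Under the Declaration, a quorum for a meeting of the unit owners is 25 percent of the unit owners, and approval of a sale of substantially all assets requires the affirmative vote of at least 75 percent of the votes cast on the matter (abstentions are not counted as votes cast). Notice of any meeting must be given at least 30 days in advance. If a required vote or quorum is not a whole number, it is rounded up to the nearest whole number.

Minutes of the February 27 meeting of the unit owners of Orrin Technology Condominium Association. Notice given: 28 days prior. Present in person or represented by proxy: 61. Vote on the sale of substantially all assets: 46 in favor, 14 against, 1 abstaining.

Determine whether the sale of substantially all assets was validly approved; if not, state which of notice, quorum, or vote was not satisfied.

Notice: 28 days given; 30 required. Not satisfied.
Quorum: 25% of 233 = 58.25, rounded up to 59; 61 present. Satisfied.
Vote: requires three-fourths of the votes cast (61 − 1 abstaining = 60); 3/4 of 60 = 45, so 45 needed; 46 in favor. Satisfied.

Invalid — notice requirement not satisfied.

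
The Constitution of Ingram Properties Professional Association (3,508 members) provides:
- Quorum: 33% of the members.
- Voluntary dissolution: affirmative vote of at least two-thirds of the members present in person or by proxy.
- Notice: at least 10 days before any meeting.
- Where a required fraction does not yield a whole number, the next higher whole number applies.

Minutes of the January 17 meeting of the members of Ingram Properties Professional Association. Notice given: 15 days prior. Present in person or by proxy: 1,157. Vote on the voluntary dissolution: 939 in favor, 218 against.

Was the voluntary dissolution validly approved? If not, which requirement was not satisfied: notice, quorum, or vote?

Notice: 15 days given; 10 required. Satisfied.
Quorum: 33% of 3,508 = 1,157.64, rounded up to 1,158; 1,157 present. Not satisfied.
Vote: requires two-thirds of those present (1,157); 2/3 of 1157 = 771.33, rounded up to 772, so 772 needed; 939 in favor. Satisfied.

Invalid — quorum requirement not satisfied.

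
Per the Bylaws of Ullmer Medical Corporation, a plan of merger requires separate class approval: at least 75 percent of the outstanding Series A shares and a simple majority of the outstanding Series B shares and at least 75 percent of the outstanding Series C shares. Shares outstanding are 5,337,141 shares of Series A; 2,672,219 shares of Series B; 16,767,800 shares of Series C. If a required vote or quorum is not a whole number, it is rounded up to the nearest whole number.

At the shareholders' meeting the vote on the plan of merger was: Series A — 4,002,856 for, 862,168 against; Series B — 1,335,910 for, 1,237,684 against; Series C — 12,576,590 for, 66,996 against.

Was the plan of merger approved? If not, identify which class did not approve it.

Not approved — the Series B shares did not give the required vote.

Series A: 3/4 of 5337141 = 4002855.75, rounded up to 4002856; 4,002,856 required, 4,002,856 in favor — approved.
Series B: a majority of 2672219 is 1336110; 1,336,110 required, 1,335,910 in favor — not approved.
Series C: 3/4 of 16767800 = 12575850; 12,575,850 required, 12,576,590 in favor — approved.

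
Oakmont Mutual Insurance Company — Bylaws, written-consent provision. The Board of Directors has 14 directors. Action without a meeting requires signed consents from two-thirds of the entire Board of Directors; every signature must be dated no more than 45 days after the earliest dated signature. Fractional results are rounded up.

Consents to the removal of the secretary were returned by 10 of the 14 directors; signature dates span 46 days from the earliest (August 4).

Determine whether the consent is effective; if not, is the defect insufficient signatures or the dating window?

Not effective — dating-window requirement not satisfied.

Signatures required: two-thirds of 14 — 2/3 of 14 = 9.33, rounded up to 10, so 10 needed; 10 signed. Sufficient.
Dating window: the latest signature is 46 days after the earliest; the limit is 45 days. Outside the window.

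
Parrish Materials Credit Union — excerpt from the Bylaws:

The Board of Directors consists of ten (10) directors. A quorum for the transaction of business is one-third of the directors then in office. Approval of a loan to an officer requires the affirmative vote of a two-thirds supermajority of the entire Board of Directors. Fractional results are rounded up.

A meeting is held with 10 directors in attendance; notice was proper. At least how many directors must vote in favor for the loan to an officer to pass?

7

The loan to an officer requires two-thirds of the entire Board of Directors (10).
2/3 of 10 = 6.67, rounded up to 7.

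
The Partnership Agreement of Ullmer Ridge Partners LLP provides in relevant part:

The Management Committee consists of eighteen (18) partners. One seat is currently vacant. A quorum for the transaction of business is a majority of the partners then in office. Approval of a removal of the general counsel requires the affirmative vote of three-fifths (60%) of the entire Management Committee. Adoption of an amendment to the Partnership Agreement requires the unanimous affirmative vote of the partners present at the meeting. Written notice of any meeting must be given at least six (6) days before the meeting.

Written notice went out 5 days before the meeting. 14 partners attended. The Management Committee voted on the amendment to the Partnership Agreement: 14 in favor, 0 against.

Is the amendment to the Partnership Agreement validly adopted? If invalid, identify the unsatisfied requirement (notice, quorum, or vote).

Notice: 5 days given; 6 required (5 < 6). Not satisfied.
Quorum: 14 present; quorum is 9. Satisfied.
Vote: the amendment to the Partnership Agreement requires the unanimous vote of the partners present (14). Unanimous means all 14, so 14 affirmative votes are needed; 14 voted in favor. Satisfied.

Invalid — notice requirement not satisfied.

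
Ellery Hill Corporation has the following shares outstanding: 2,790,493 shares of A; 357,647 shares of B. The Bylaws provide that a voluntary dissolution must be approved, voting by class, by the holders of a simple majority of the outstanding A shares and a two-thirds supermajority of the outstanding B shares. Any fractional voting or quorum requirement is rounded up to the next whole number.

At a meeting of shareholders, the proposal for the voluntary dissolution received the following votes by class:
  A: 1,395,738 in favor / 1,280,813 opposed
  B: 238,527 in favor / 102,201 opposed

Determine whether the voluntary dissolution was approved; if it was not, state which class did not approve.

A: a majority of 2790493 is 1395247; 1,395,247 required, 1,395,738 in favor — approved.
B: 2/3 of 357647 = 238431.33, rounded up to 238432; 238,432 required, 238,527 in favor — approved.

Approved — every class gave the required vote.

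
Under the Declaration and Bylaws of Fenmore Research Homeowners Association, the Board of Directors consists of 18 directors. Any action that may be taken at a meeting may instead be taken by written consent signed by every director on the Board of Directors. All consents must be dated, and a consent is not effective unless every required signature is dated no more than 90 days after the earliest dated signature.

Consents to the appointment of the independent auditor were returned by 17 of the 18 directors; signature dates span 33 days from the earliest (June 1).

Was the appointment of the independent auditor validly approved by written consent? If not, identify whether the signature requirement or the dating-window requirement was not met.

Signatures required: every one of 18 — unanimous means all 18, so 18 needed; 17 signed. Insufficient.
Dating window: the latest signature is 33 days after the earliest; the limit is 90 days. Within the window.

Not effective — insufficient signatures.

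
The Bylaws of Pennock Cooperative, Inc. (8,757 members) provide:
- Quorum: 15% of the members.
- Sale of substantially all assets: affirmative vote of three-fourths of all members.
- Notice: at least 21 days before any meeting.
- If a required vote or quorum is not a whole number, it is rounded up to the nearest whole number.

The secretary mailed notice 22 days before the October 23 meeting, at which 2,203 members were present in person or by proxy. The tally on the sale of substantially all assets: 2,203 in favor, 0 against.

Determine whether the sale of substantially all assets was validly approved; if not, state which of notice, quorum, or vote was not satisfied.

Notice: 22 days given; 21 required. Satisfied.
Quorum: 15% of 8,757 = 1,313.55, rounded up to 1,314; 2,203 present. Satisfied.
Vote: requires three-fourths of all members (8,757); 3/4 of 8757 = 6567.75, rounded up to 6568, so 6,568 needed; 2,203 in favor. Not satisfied.

Invalid — vote requirement not satisfied.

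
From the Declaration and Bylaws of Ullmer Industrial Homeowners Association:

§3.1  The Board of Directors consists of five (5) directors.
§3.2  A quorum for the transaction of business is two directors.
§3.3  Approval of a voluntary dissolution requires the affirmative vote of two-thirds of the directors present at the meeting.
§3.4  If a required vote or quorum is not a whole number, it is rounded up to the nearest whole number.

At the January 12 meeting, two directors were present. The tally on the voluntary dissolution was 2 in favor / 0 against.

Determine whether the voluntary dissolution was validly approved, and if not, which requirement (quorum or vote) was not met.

Valid — all requirements satisfied.

Quorum: 2 present; quorum is 2. Satisfied.
Vote: the voluntary dissolution requires two-thirds of the directors present (2). 2/3 of 2 = 1.33, rounded up to 2, so 2 affirmative votes are needed; 2 voted in favor. Satisfied.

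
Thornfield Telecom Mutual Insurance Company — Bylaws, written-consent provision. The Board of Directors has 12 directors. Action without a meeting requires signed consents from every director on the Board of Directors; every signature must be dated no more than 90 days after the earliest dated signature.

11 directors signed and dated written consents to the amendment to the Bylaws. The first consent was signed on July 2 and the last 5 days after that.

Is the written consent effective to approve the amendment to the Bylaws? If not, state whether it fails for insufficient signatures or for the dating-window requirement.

Not effective — insufficient signatures.

Signatures required: every one of 12 — unanimous means all 12, so 12 needed; 11 signed. Insufficient.
Dating window: the latest signature is 5 days after the earliest; the limit is 90 days. Within the window.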